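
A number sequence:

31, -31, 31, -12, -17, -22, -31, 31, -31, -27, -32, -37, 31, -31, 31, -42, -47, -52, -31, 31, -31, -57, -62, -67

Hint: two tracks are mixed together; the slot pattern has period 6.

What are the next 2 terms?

31, -31

The slot pattern repeats as AAABBB (period 6), so there are 2 interleaved tracks.
Subsequence A: 31, -31, 31, -31, 31, -31, 31, -31, 31, -31, 31, -31 — the oscillation 31·(−1)^(n+1).
Subsequence B: -12, -17, -22, -27, -32, -37, -42, -47, -52, -57, -62, -67 — linear: a_n = -7 − 5·n.
The 25th slot belongs to subsequence A; its 13th term is 31.
Position 26 → subsequence A, term 14 = -31.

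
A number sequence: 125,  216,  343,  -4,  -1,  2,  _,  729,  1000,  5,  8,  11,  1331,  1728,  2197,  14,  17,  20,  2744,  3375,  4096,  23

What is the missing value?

Reading positions in blocks of 6 reveals the pattern AAABBB — 2 tracks woven together.
Track A = 125, 216, 343, ?, 729, 1000, 1331, 1728, 2197, 2744, 3375, 4096: the cubes 5³, 6³, 7³, ….
Track B = -4, -1, 2, 5, 8, 11, 14, 17, 20, 23: arithmetic with common difference +3.
The gap is track A's term 4; the rule gives 512.

512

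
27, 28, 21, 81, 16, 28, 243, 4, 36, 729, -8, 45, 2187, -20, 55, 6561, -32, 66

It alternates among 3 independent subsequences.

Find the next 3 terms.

Split by position mod 3: positions 1, 4, 7, … form one track, and each other residue class forms its own.
Track A: 27, 81, 243, 729, 2187, 6561 — successive powers of 3.
Track B: 28, 16, 4, -8, -20, -32 — arithmetic, step −12.
Track C: 21, 28, 36, 45, 55, 66 — triangular numbers n(n+1)/2 for n = 6, 7, ….
The 19th slot belongs to track A; its 7th term is 19683.
Position 20 falls in track B as its term 7, giving -44.
Position 21 → track C, term 7 = 78.

19683, -44, 78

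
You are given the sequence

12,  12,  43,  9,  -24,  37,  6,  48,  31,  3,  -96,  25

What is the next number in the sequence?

Taking every 3rd term gives 3 separate tracks.
Track A: 12, 9, 6, 3 — subtracting 3 each time.
Track B: 12, -24, 48, -96 — multiplying by -2 each time.
Track C: 43, 37, 31, 25 — arithmetic, step −6.
Term 13 comes from track A (its 5th entry): 0.

0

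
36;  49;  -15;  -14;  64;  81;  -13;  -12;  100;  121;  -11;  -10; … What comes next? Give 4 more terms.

144, 169, -9, -8

Positions follow the repeating pattern AABB; grouping by letter gives 2 tracks.
Stream A is 36, 49, 64, 81, 100, 121, which is perfect squares starting at 6².
Stream B is -15, -14, -13, -12, -11, -10, which is arithmetic with common difference +1.
Term 13 comes from stream A (its 7th entry): 144.
Position 14 falls in stream A as its term 8, giving 169.
Term 15 comes from stream B (its 7th entry): -9.
The 16th slot belongs to stream B; its 8th term is -8.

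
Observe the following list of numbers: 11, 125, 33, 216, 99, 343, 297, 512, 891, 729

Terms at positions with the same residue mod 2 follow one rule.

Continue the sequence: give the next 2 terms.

Positions 1, 3, 5, … form one subsequence and positions 2, 4, 6, … form another.
Subsequence A = 11, 33, 99, 297, 891: a geometric progression (common ratio 3).
Subsequence B = 125, 216, 343, 512, 729: perfect cubes starting at 5³.
The 11th slot belongs to subsequence A; its 6th term is 2673.
Position 12 → subsequence B, term 6 = 1000.

2673, 1000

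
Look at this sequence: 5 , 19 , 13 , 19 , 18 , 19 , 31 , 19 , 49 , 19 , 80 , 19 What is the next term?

Positions 1, 3, 5, … form one subsequence and positions 2, 4, 6, … form another.
Track A: 5, 13, 18, 31, 49, 80. A Fibonacci-like recurrence a_n = a_{n-1} + a_{n-2}.
Track B: 19, 19, 19, 19, 19, 19. Always 19.
Position 13 falls in track A as its term 7, giving 129.

129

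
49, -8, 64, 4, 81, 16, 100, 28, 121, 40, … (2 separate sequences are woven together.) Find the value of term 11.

Split by position mod 2 into 2 tracks.
Subsequence A: 49, 64, 81, 100, 121 (the squares 7², 8², 9², …).
Subsequence B: -8, 4, 16, 28, 40 (arithmetic with common difference +12).
The 11th slot belongs to subsequence A; its 6th term is 144.

144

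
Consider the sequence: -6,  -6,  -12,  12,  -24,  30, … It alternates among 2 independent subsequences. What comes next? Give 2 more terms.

Split by position mod 2 into 2 tracks.
Track A: -6, -12, -24 — geometric, ×2 each step.
Track B: -6, 12, 30 — adding 18 each time.
The 7th slot belongs to track A; its 4th term is -48.
Position 8 → track B, term 4 = 48.

-48, 48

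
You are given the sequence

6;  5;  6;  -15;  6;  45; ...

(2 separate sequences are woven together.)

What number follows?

Split by position mod 2 into 2 tracks.
Track A: 6, 6, 6. The constant sequence 6.
Track B: 5, -15, 45. Multiplying by -3 each time.
Position 7 → track A, term 4 = 6.

6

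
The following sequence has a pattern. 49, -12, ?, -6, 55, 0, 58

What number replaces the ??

Positions 1, 3, 5, … form one subsequence and positions 2, 4, 6, … form another.
Track A: 49, ?, 55, 58. Arithmetic, step +3.
Track B: -12, -6, 0. Adding 6 each time.
So the missing entry in track A is 52.

52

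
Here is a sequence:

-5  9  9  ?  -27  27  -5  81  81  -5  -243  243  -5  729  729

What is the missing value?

-5

Taking every 3rd term gives 3 separate tracks.
Track A: -5, ?, -5, -5, -5 — always -5.
Track B: 9, -27, 81, -243, 729 — geometric with ratio -3.
Track C: 9, 27, 81, 243, 729 — successive powers of 3.
The gap is track A's term 2; the rule gives -5.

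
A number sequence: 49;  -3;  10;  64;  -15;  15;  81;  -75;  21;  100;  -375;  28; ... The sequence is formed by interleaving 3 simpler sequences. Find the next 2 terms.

121, -1875

Taking every 3rd term gives 3 separate tracks.
Subsequence A: 49, 64, 81, 100 (perfect squares starting at 7²).
Subsequence B: -3, -15, -75, -375 (multiplying by 5 each time).
Subsequence C: 10, 15, 21, 28 (triangular numbers n(n+1)/2 for n = 4, 5, …).
The 13th slot belongs to subsequence A; its 5th term is 121.
Position 14 → subsequence B, term 5 = -1875.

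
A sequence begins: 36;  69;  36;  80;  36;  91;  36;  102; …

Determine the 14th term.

Positions 1, 3, 5, … form one subsequence and positions 2, 4, 6, … form another.
Subsequence A: 36, 36, 36, 36. Always 36.
Subsequence B: 69, 80, 91, 102. Linear: a_n = 58 + 11·n.
Position 14 falls in subsequence B as its term 7, giving 135.

135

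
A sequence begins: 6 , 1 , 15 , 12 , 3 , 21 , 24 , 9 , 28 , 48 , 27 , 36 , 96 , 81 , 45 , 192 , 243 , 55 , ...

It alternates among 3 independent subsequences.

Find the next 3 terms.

384, 729, 66

Read the sequence 3 terms at a time; column i is its own pattern.
Track A: 6, 12, 24, 48, 96, 192 (a geometric progression (common ratio 2)).
Track B: 1, 3, 9, 27, 81, 243 (powers of 3).
Track C: 15, 21, 28, 36, 45, 55 (the triangular numbers T_5, T_6, …).
Position 19 → track A, term 7 = 384.
Position 20 falls in track B as its term 7, giving 729.
Position 21 falls in track C as its term 7, giving 66.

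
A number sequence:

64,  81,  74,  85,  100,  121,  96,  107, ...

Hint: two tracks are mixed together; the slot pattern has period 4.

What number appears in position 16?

Reading positions in blocks of 4 reveals the pattern AABB — 2 tracks woven together.
Subsequence A: 64, 81, 100, 121 — consecutive squares n² from n = 8.
Subsequence B: 74, 85, 96, 107 — arithmetic, step +11.
The 16th slot belongs to subsequence B; its 8th term is 151.

151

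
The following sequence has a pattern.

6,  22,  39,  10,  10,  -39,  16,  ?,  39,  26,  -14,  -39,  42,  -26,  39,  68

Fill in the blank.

Read the sequence 3 terms at a time; column i is its own pattern.
Stream A is 6, 10, 16, 26, 42, 68, which is Fibonacci-style (each term is the sum of the two before it).
Stream B is 22, 10, ?, -14, -26, which is arithmetic, step −12.
Stream C is 39, -39, 39, -39, 39, which is the oscillation 39·(−1)^(n+1).
The gap is stream B's term 3; the rule gives -2.

-2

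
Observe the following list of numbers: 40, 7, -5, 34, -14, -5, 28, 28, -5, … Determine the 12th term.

The terms cycle through 3 interleaved subsequences.
Stream A = 40, 34, 28: arithmetic with common difference −6.
Stream B = 7, -14, 28: a geometric progression (common ratio -2).
Stream C = -5, -5, -5: constant -5.
The 12th slot belongs to stream C; its 4th term is -5.

-5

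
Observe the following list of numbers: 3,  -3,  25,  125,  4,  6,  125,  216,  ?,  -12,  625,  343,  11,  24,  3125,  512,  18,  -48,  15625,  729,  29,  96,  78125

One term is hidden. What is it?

Taking every 4th term gives 4 separate tracks.
Track A is 3, 4, ?, 11, 18, 29, which is Fibonacci-style (each term is the sum of the two before it).
Track B is -3, 6, -12, 24, -48, 96, which is a geometric progression (common ratio -2).
Track C is 25, 125, 625, 3125, 15625, 78125, which is powers of 5.
Track D is 125, 216, 343, 512, 729, which is perfect cubes starting at 5³.
Track A's pattern makes the blank 7.

7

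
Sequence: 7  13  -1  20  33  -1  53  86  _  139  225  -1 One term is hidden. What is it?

The slot pattern repeats as AAB (period 3), so there are 2 interleaved tracks.
Track A: 7, 13, 20, 33, 53, 86, 139, 225. Fibonacci-style (each term is the sum of the two before it).
Track B: -1, -1, ?, -1. Always -1.
The gap is track B's term 3; the rule gives -1.

-1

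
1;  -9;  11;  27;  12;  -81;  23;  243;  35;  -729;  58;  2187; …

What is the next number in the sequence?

The terms cycle through 2 interleaved subsequences.
Track A: 1, 11, 12, 23, 35, 58 (a Fibonacci-like recurrence a_n = a_{n-1} + a_{n-2}).
Track B: -9, 27, -81, 243, -729, 2187 (geometric with ratio -3).
The 13th slot belongs to track A; its 7th term is 93.

93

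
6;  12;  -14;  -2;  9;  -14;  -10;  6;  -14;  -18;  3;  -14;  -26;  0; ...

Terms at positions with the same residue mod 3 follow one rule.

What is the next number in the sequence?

-14

The terms cycle through 3 interleaved subsequences.
Stream A: 6, -2, -10, -18, -26 (arithmetic with common difference −8).
Stream B: 12, 9, 6, 3, 0 (subtracting 3 each time).
Stream C: -14, -14, -14, -14 (the constant sequence -14).
Position 15 falls in stream C as its term 5, giving -14.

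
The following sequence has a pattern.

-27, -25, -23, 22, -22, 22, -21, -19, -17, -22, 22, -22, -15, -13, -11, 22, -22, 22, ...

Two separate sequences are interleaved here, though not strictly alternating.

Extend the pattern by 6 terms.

-9, -7, -5, -22, 22, -22

Positions follow the repeating pattern AAABBB; grouping by letter gives 2 tracks.
Track A: -27, -25, -23, -21, -19, -17, -15, -13, -11 — linear: a_n = -29 + 2·n.
Track B: 22, -22, 22, -22, 22, -22, 22, -22, 22 — oscillating between 22 and -22.
Position 19 falls in track A as its term 10, giving -9.
Position 20 falls in track A as its term 11, giving -7.
The 21st slot belongs to track A; its 12th term is -5.
The 22nd slot belongs to track B; its 10th term is -22.
Term 23 comes from track B (its 11th entry): 22.
Position 24 falls in track B as its term 12, giving -22.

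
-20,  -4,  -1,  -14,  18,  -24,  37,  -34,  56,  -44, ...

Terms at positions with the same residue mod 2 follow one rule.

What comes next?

Odd-indexed and even-indexed terms follow separate rules.
Track A: -20, -1, 18, 37, 56 (arithmetic, step +19).
Track B: -4, -14, -24, -34, -44 (arithmetic with common difference −10).
Position 11 falls in track A as its term 6, giving 75.

75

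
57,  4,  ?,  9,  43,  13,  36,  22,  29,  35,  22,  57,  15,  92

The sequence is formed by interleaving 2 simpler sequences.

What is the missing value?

50

The terms cycle through 2 interleaved subsequences.
Track A = 57, ?, 43, 36, 29, 22, 15: linear: a_n = 64 − 7·n.
Track B = 4, 9, 13, 22, 35, 57, 92: a Fibonacci-like recurrence a_n = a_{n-1} + a_{n-2}.
So the missing entry in track A is 50.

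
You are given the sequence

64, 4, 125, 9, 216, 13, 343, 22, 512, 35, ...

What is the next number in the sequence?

729

The terms cycle through 2 interleaved subsequences.
Track A: 64, 125, 216, 343, 512. Consecutive cubes n³ from n = 4.
Track B: 4, 9, 13, 22, 35. Fibonacci-style (each term is the sum of the two before it).
The 11th slot belongs to track A; its 6th term is 729.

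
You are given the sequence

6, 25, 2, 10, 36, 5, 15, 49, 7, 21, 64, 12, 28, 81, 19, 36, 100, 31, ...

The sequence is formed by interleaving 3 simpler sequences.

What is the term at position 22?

55

Split by position mod 3 into 3 tracks.
Track A: 6, 10, 15, 21, 28, 36 (triangular numbers n(n+1)/2 for n = 3, 4, …).
Track B: 25, 36, 49, 64, 81, 100 (the squares 5², 6², 7², …).
Track C: 2, 5, 7, 12, 19, 31 (each term equals the sum of the previous two).
Term 22 comes from track A (its 8th entry): 55.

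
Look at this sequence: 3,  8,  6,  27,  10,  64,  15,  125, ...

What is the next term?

21

The terms cycle through 2 interleaved subsequences.
Track A: 3, 6, 10, 15 (triangular numbers n(n+1)/2 for n = 2, 3, …).
Track B: 8, 27, 64, 125 (perfect cubes starting at 2³).
Term 9 comes from track A (its 5th entry): 21.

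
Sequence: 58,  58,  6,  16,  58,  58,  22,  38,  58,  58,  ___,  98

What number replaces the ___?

Positions follow the repeating pattern AABB; grouping by letter gives 2 tracks.
Stream A is 58, 58, 58, 58, 58, 58, which is constant 58.
Stream B is 6, 16, 22, 38, ?, 98, which is Fibonacci-style (each term is the sum of the two before it).
Stream B's pattern makes the blank 60.

60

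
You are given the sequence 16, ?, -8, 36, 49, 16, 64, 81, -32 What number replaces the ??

25

The slot pattern repeats as AAB (period 3), so there are 2 interleaved tracks.
Track A: 16, ?, 36, 49, 64, 81. The squares 4², 5², 6², ….
Track B: -8, 16, -32. Multiplying by -2 each time.
So the missing entry in track A is 25.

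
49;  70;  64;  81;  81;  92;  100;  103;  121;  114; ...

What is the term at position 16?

147

Odd-indexed and even-indexed terms follow separate rules.
Track A: 49, 64, 81, 100, 121. Consecutive squares n² from n = 7.
Track B: 70, 81, 92, 103, 114. Linear: a_n = 59 + 11·n.
Position 16 → track B, term 8 = 147.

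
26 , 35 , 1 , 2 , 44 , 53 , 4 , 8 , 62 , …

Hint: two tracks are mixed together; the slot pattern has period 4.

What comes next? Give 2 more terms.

71, 16

Reading positions in blocks of 4 reveals the pattern AABB — 2 tracks woven together.
Stream A = 26, 35, 44, 53, 62: arithmetic, step +9.
Stream B = 1, 2, 4, 8: powers 2^0, 2^1, 2^2, ….
The 10th slot belongs to stream A; its 6th term is 71.
The 11th slot belongs to stream B; its 5th term is 16.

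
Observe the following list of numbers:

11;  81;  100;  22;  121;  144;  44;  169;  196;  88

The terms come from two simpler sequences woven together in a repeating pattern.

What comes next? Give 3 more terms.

225, 256, 176

The slot pattern repeats as ABB (period 3), so there are 2 interleaved tracks.
Stream A: 11, 22, 44, 88 (geometric with ratio 2).
Stream B: 81, 100, 121, 144, 169, 196 (perfect squares starting at 9²).
Term 11 comes from stream B (its 7th entry): 225.
The 12th slot belongs to stream B; its 8th term is 256.
The 13th slot belongs to stream A; its 5th term is 176.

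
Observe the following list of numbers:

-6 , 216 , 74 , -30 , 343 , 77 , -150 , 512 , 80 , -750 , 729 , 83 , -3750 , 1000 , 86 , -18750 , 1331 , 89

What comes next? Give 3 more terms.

Taking every 3rd term gives 3 separate tracks.
Track A: -6, -30, -150, -750, -3750, -18750. Geometric with ratio 5.
Track B: 216, 343, 512, 729, 1000, 1331. Perfect cubes starting at 6³.
Track C: 74, 77, 80, 83, 86, 89. Adding 3 each time.
Position 19 → track A, term 7 = -93750.
Term 20 comes from track B (its 7th entry): 1728.
Position 21 falls in track C as its term 7, giving 92.

-93750, 1728, 92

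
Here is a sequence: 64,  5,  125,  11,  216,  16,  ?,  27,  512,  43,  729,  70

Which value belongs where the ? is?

343

Taking every 2nd term gives 2 separate tracks.
Stream A = 64, 125, 216, ?, 512, 729: perfect cubes starting at 4³.
Stream B = 5, 11, 16, 27, 43, 70: each term equals the sum of the previous two.
The gap is stream A's term 4; the rule gives 343.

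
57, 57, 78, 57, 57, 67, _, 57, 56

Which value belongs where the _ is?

The slot pattern repeats as AAB (period 3), so there are 2 interleaved tracks.
Track A: 57, 57, 57, 57, ?, 57 (constant 57).
Track B: 78, 67, 56 (arithmetic with common difference −11).
The gap is track A's term 5; the rule gives 57.

57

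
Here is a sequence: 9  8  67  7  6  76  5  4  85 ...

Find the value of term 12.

Reading positions in blocks of 3 reveals the pattern AAB — 2 tracks woven together.
Track A = 9, 8, 7, 6, 5, 4: linear: a_n = 10 − n.
Track B = 67, 76, 85: arithmetic with common difference +9.
Term 12 comes from track B (its 4th entry): 94.

94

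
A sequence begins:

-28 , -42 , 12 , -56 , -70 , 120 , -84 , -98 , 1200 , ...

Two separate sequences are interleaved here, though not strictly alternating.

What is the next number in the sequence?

The slot pattern repeats as AAB (period 3), so there are 2 interleaved tracks.
Subsequence A: -28, -42, -56, -70, -84, -98 (arithmetic with common difference −14).
Subsequence B: 12, 120, 1200 (geometric, ×10 each step).
Position 10 falls in subsequence A as its term 7, giving -112.

-112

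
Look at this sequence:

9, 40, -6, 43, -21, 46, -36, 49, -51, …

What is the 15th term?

Taking every 2nd term gives 2 separate tracks.
Stream A = 9, -6, -21, -36, -51: arithmetic with common difference −15.
Stream B = 40, 43, 46, 49: arithmetic, step +3.
Position 15 → stream A, term 8 = -96.

-96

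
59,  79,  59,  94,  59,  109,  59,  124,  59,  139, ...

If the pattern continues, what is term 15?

59

Positions 1, 3, 5, … form one subsequence and positions 2, 4, 6, … form another.
Stream A: 59, 59, 59, 59, 59 — always 59.
Stream B: 79, 94, 109, 124, 139 — arithmetic, step +15.
The 15th slot belongs to stream A; its 8th term is 59.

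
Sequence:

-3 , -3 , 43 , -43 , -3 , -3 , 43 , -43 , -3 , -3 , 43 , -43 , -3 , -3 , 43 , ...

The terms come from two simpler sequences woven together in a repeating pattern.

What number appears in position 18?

Positions follow the repeating pattern AABB; grouping by letter gives 2 tracks.
Stream A: -3, -3, -3, -3, -3, -3, -3, -3. Always -3.
Stream B: 43, -43, 43, -43, 43, -43, 43. Alternating ±43.
The 18th slot belongs to stream A; its 10th term is -3.

-3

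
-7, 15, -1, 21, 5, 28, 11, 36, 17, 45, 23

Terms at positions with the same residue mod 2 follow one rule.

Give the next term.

Odd-indexed and even-indexed terms follow separate rules.
Stream A is -7, -1, 5, 11, 17, 23, which is arithmetic with common difference +6.
Stream B is 15, 21, 28, 36, 45, which is triangular numbers starting at T_5.
Term 12 comes from stream B (its 6th entry): 55.

55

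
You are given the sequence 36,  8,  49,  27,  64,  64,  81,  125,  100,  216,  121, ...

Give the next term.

Split by position mod 2 into 2 tracks.
Track A: 36, 49, 64, 81, 100, 121. The squares 6², 7², 8², ….
Track B: 8, 27, 64, 125, 216. Perfect cubes starting at 2³.
The 12th slot belongs to track B; its 6th term is 343.

343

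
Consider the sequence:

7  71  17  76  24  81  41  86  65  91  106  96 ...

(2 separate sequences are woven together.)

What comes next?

Odd-indexed and even-indexed terms follow separate rules.
Stream A: 7, 17, 24, 41, 65, 106 — a Fibonacci-like recurrence a_n = a_{n-1} + a_{n-2}.
Stream B: 71, 76, 81, 86, 91, 96 — arithmetic with common difference +5.
Term 13 comes from stream A (its 7th entry): 171.

171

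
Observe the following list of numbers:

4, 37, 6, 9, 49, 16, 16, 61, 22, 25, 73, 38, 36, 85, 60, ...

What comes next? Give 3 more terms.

Read the sequence 3 terms at a time; column i is its own pattern.
Subsequence A is 4, 9, 16, 25, 36, which is consecutive squares n² from n = 2.
Subsequence B is 37, 49, 61, 73, 85, which is arithmetic, step +12.
Subsequence C is 6, 16, 22, 38, 60, which is a Fibonacci-like recurrence a_n = a_{n-1} + a_{n-2}.
Position 16 falls in subsequence A as its term 6, giving 49.
Term 17 comes from subsequence B (its 6th entry): 97.
Term 18 comes from subsequence C (its 6th entry): 98.

49, 97, 98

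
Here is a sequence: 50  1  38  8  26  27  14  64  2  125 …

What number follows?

-10

Odd-indexed and even-indexed terms follow separate rules.
Stream A is 50, 38, 26, 14, 2, which is arithmetic with common difference −12.
Stream B is 1, 8, 27, 64, 125, which is perfect cubes starting at 1³.
Position 11 falls in stream A as its term 6, giving -10.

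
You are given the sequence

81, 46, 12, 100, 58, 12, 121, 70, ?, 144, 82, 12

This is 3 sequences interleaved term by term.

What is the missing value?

12

Split by position mod 3 into 3 tracks.
Track A = 81, 100, 121, 144: perfect squares starting at 9².
Track B = 46, 58, 70, 82: arithmetic, step +12.
Track C = 12, 12, ?, 12: the constant sequence 12.
The gap is track C's term 3; the rule gives 12.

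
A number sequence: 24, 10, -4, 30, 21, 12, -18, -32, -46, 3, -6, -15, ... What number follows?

-60

The slot pattern repeats as AAABBB (period 6), so there are 2 interleaved tracks.
Subsequence A: 24, 10, -4, -18, -32, -46. Linear: a_n = 38 − 14·n.
Subsequence B: 30, 21, 12, 3, -6, -15. Subtracting 9 each time.
Term 13 comes from subsequence A (its 7th entry): -60.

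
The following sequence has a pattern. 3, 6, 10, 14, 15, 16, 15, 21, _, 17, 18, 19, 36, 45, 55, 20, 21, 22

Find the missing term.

28

The slot pattern repeats as AAABBB (period 6), so there are 2 interleaved tracks.
Track A = 3, 6, 10, 15, 21, ?, 36, 45, 55: triangular numbers starting at T_2.
Track B = 14, 15, 16, 17, 18, 19, 20, 21, 22: linear: a_n = 13 + n.
The gap is track A's term 6; the rule gives 28.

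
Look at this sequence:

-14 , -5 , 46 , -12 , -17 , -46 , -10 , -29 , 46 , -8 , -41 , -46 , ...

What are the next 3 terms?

Taking every 3rd term gives 3 separate tracks.
Subsequence A: -14, -12, -10, -8 (adding 2 each time).
Subsequence B: -5, -17, -29, -41 (subtracting 12 each time).
Subsequence C: 46, -46, 46, -46 (oscillating between 46 and -46).
The 13th slot belongs to subsequence A; its 5th term is -6.
Term 14 comes from subsequence B (its 5th entry): -53.
The 15th slot belongs to subsequence C; its 5th term is 46.

-6, -53, 46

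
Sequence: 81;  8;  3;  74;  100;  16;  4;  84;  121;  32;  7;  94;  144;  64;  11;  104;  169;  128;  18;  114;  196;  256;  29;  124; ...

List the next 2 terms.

225, 512

Split by position mod 4: positions 1, 5, 9, … form one track, and each other residue class forms its own.
Stream A: 81, 100, 121, 144, 169, 196. Perfect squares starting at 9².
Stream B: 8, 16, 32, 64, 128, 256. Successive powers of 2.
Stream C: 3, 4, 7, 11, 18, 29. Each term equals the sum of the previous two.
Stream D: 74, 84, 94, 104, 114, 124. Linear: a_n = 64 + 10·n.
Term 25 comes from stream A (its 7th entry): 225.
Position 26 falls in stream B as its term 7, giving 512.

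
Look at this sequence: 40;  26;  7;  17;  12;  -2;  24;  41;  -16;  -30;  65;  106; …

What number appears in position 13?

-44

Reading positions in blocks of 4 reveals the pattern AABB — 2 tracks woven together.
Subsequence A: 40, 26, 12, -2, -16, -30. Subtracting 14 each time.
Subsequence B: 7, 17, 24, 41, 65, 106. Fibonacci-style (each term is the sum of the two before it).
Position 13 falls in subsequence A as its term 7, giving -44.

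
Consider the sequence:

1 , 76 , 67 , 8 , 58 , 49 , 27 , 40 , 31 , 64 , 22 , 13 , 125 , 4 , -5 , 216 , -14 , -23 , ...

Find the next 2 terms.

Reading positions in blocks of 3 reveals the pattern ABB — 2 tracks woven together.
Subsequence A: 1, 8, 27, 64, 125, 216. The cubes 1³, 2³, 3³, ….
Subsequence B: 76, 67, 58, 49, 40, 31, 22, 13, 4, -5, -14, -23. Arithmetic, step −9.
Position 19 falls in subsequence A as its term 7, giving 343.
Position 20 → subsequence B, term 13 = -32.

343, -32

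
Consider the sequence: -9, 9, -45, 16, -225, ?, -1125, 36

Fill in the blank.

Taking every 2nd term gives 2 separate tracks.
Subsequence A: -9, -45, -225, -1125 — geometric with ratio 5.
Subsequence B: 9, 16, ?, 36 — perfect squares starting at 3².
Subsequence B's pattern makes the blank 25.

25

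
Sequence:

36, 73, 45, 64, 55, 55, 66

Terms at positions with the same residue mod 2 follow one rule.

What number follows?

46

Taking every 2nd term gives 2 separate tracks.
Track A: 36, 45, 55, 66 (triangular numbers n(n+1)/2 for n = 8, 9, …).
Track B: 73, 64, 55 (linear: a_n = 82 − 9·n).
Position 8 → track B, term 4 = 46.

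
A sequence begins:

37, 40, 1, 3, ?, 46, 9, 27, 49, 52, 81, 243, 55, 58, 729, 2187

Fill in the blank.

43

Positions follow the repeating pattern AABB; grouping by letter gives 2 tracks.
Track A: 37, 40, ?, 46, 49, 52, 55, 58 (adding 3 each time).
Track B: 1, 3, 9, 27, 81, 243, 729, 2187 (powers of 3).
The gap is track A's term 3; the rule gives 43.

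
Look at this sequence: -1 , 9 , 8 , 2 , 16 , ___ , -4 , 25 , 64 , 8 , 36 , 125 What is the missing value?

27

Split by position mod 3 into 3 tracks.
Subsequence A = -1, 2, -4, 8: geometric with ratio -2.
Subsequence B = 9, 16, 25, 36: consecutive squares n² from n = 3.
Subsequence C = 8, ?, 64, 125: the cubes 2³, 3³, 4³, ….
Filling subsequence C at index 2 by its rule yields 27.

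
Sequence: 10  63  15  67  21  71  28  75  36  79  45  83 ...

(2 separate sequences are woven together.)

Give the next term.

55

Odd-indexed and even-indexed terms follow separate rules.
Subsequence A: 10, 15, 21, 28, 36, 45 — triangular numbers starting at T_4.
Subsequence B: 63, 67, 71, 75, 79, 83 — arithmetic with common difference +4.
The 13th slot belongs to subsequence A; its 7th term is 55.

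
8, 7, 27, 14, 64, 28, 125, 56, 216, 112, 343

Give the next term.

Taking every 2nd term gives 2 separate tracks.
Track A is 8, 27, 64, 125, 216, 343, which is consecutive cubes n³ from n = 2.
Track B is 7, 14, 28, 56, 112, which is multiplying by 2 each time.
Term 12 comes from track B (its 6th entry): 224.

224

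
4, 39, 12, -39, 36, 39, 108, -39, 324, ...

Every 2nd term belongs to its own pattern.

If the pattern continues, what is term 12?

Odd-indexed and even-indexed terms follow separate rules.
Subsequence A is 4, 12, 36, 108, 324, which is geometric with ratio 3.
Subsequence B is 39, -39, 39, -39, which is the oscillation 39·(−1)^(n+1).
Term 12 comes from subsequence B (its 6th entry): -39.

-39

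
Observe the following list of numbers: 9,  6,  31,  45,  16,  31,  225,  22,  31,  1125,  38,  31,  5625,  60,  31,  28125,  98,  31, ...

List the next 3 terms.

Taking every 3rd term gives 3 separate tracks.
Subsequence A = 9, 45, 225, 1125, 5625, 28125: geometric with ratio 5.
Subsequence B = 6, 16, 22, 38, 60, 98: each term equals the sum of the previous two.
Subsequence C = 31, 31, 31, 31, 31, 31: always 31.
Position 19 falls in subsequence A as its term 7, giving 140625.
Term 20 comes from subsequence B (its 7th entry): 158.
Position 21 → subsequence C, term 7 = 31.

140625, 158, 31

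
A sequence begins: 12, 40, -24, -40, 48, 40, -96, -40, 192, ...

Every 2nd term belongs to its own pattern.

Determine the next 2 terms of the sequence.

Split by position mod 2 into 2 tracks.
Subsequence A is 12, -24, 48, -96, 192, which is multiplying by -2 each time.
Subsequence B is 40, -40, 40, -40, which is alternating ±40.
Position 10 → subsequence B, term 5 = 40.
Position 11 → subsequence A, term 6 = -384.

40, -384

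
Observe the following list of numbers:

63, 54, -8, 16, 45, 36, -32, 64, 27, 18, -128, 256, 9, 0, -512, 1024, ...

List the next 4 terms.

-9, -18, -2048, 4096

Reading positions in blocks of 4 reveals the pattern AABB — 2 tracks woven together.
Track A = 63, 54, 45, 36, 27, 18, 9, 0: arithmetic, step −9.
Track B = -8, 16, -32, 64, -128, 256, -512, 1024: geometric, ×-2 each step.
Term 17 comes from track A (its 9th entry): -9.
Position 18 falls in track A as its term 10, giving -18.
Position 19 → track B, term 9 = -2048.
Position 20 → track B, term 10 = 4096.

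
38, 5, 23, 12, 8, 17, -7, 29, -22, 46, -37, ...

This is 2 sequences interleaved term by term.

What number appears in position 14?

The terms cycle through 2 interleaved subsequences.
Track A: 38, 23, 8, -7, -22, -37 — arithmetic with common difference −15.
Track B: 5, 12, 17, 29, 46 — Fibonacci-style (each term is the sum of the two before it).
The 14th slot belongs to track B; its 7th term is 121.

121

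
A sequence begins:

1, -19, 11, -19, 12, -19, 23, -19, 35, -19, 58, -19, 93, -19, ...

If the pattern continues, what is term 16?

Taking every 2nd term gives 2 separate tracks.
Track A is 1, 11, 12, 23, 35, 58, 93, which is Fibonacci-style (each term is the sum of the two before it).
Track B is -19, -19, -19, -19, -19, -19, -19, which is constant -19.
Position 16 falls in track B as its term 8, giving -19.

-19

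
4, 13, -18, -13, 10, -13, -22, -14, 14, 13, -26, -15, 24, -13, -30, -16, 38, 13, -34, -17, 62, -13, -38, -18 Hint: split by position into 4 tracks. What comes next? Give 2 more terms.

The terms cycle through 4 interleaved subsequences.
Track A: 4, 10, 14, 24, 38, 62 — each term equals the sum of the previous two.
Track B: 13, -13, 13, -13, 13, -13 — oscillating between 13 and -13.
Track C: -18, -22, -26, -30, -34, -38 — arithmetic, step −4.
Track D: -13, -14, -15, -16, -17, -18 — linear: a_n = -12 − n.
Position 25 falls in track A as its term 7, giving 100.
The 26th slot belongs to track B; its 7th term is 13.

100, 13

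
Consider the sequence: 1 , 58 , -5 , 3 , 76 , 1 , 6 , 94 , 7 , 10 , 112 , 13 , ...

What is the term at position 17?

Split by position mod 3 into 3 tracks.
Track A = 1, 3, 6, 10: triangular numbers n(n+1)/2 for n = 1, 2, ….
Track B = 58, 76, 94, 112: adding 18 each time.
Track C = -5, 1, 7, 13: arithmetic, step +6.
The 17th slot belongs to track B; its 6th term is 148.

148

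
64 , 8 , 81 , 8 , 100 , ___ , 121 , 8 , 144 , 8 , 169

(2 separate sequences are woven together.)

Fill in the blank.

Positions 1, 3, 5, … form one subsequence and positions 2, 4, 6, … form another.
Subsequence A = 64, 81, 100, 121, 144, 169: the squares 8², 9², 10², ….
Subsequence B = 8, 8, ?, 8, 8: the constant sequence 8.
Filling subsequence B at index 3 by its rule yields 8.

8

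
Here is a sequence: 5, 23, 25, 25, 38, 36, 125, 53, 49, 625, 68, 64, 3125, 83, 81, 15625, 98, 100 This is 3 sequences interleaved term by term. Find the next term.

78125

Read the sequence 3 terms at a time; column i is its own pattern.
Stream A: 5, 25, 125, 625, 3125, 15625 — powers of 5.
Stream B: 23, 38, 53, 68, 83, 98 — arithmetic with common difference +15.
Stream C: 25, 36, 49, 64, 81, 100 — the squares 5², 6², 7², ….
Position 19 → stream A, term 7 = 78125.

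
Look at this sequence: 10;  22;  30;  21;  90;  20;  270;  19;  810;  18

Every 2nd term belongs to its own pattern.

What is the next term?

Split by position mod 2 into 2 tracks.
Track A: 10, 30, 90, 270, 810. A geometric progression (common ratio 3).
Track B: 22, 21, 20, 19, 18. Subtracting 1 each time.
Position 11 → track A, term 6 = 2430.

2430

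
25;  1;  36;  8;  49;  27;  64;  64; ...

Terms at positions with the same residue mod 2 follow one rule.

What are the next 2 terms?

81, 125

Split by position mod 2 into 2 tracks.
Subsequence A = 25, 36, 49, 64: the squares 5², 6², 7², ….
Subsequence B = 1, 8, 27, 64: the cubes 1³, 2³, 3³, ….
Term 9 comes from subsequence A (its 5th entry): 81.
Position 10 falls in subsequence B as its term 5, giving 125.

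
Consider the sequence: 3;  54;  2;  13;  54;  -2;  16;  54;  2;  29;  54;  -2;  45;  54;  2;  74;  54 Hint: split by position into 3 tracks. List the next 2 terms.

Split by position mod 3 into 3 tracks.
Track A: 3, 13, 16, 29, 45, 74 (a Fibonacci-like recurrence a_n = a_{n-1} + a_{n-2}).
Track B: 54, 54, 54, 54, 54, 54 (the constant sequence 54).
Track C: 2, -2, 2, -2, 2 (alternating ±2).
Position 18 falls in track C as its term 6, giving -2.
Term 19 comes from track A (its 7th entry): 119.

-2, 119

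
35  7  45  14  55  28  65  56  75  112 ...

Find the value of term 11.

Split by position mod 2 into 2 tracks.
Stream A: 35, 45, 55, 65, 75 — linear: a_n = 25 + 10·n.
Stream B: 7, 14, 28, 56, 112 — a geometric progression (common ratio 2).
Position 11 falls in stream A as its term 6, giving 85.

85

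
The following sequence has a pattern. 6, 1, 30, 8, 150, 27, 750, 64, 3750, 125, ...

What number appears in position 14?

Positions 1, 3, 5, … form one subsequence and positions 2, 4, 6, … form another.
Track A is 6, 30, 150, 750, 3750, which is a geometric progression (common ratio 5).
Track B is 1, 8, 27, 64, 125, which is consecutive cubes n³ from n = 1.
Term 14 comes from track B (its 7th entry): 343.

343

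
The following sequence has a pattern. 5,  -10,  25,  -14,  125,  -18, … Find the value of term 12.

Odd-indexed and even-indexed terms follow separate rules.
Track A: 5, 25, 125 — powers of 5.
Track B: -10, -14, -18 — subtracting 4 each time.
Term 12 comes from track B (its 6th entry): -30.

-30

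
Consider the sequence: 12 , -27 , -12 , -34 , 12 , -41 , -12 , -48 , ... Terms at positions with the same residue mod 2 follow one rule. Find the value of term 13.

12

Taking every 2nd term gives 2 separate tracks.
Stream A: 12, -12, 12, -12 (the oscillation 12·(−1)^(n+1)).
Stream B: -27, -34, -41, -48 (subtracting 7 each time).
The 13th slot belongs to stream A; its 7th term is 12.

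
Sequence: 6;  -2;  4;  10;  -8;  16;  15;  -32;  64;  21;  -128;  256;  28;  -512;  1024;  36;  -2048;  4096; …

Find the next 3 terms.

The slot pattern repeats as ABB (period 3), so there are 2 interleaved tracks.
Track A: 6, 10, 15, 21, 28, 36. The triangular numbers T_3, T_4, ….
Track B: -2, 4, -8, 16, -32, 64, -128, 256, -512, 1024, -2048, 4096. Geometric, ×-2 each step.
Term 19 comes from track A (its 7th entry): 45.
Term 20 comes from track B (its 13th entry): -8192.
Term 21 comes from track B (its 14th entry): 16384.

45, -8192, 16384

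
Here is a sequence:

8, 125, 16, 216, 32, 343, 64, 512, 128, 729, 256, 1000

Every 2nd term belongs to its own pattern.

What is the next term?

Taking every 2nd term gives 2 separate tracks.
Subsequence A: 8, 16, 32, 64, 128, 256. Powers of 2.
Subsequence B: 125, 216, 343, 512, 729, 1000. Perfect cubes starting at 5³.
Position 13 → subsequence A, term 7 = 512.

512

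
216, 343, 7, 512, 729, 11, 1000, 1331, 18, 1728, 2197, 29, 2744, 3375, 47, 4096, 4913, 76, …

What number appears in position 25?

10648

The slot pattern repeats as AAB (period 3), so there are 2 interleaved tracks.
Subsequence A: 216, 343, 512, 729, 1000, 1331, 1728, 2197, 2744, 3375, 4096, 4913 (consecutive cubes n³ from n = 6).
Subsequence B: 7, 11, 18, 29, 47, 76 (Fibonacci-style (each term is the sum of the two before it)).
The 25th slot belongs to subsequence A; its 17th term is 10648.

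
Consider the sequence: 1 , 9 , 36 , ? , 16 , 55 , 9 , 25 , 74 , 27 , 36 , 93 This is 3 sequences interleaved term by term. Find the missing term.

3

Split by position mod 3: positions 1, 4, 7, … form one track, and each other residue class forms its own.
Stream A: 1, ?, 9, 27 (powers 3^0, 3^1, 3^2, …).
Stream B: 9, 16, 25, 36 (the squares 3², 4², 5², …).
Stream C: 36, 55, 74, 93 (adding 19 each time).
So the missing entry in stream A is 3.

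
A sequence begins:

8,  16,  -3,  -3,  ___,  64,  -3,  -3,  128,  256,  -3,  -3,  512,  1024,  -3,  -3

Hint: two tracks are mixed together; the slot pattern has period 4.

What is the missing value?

32

Reading positions in blocks of 4 reveals the pattern AABB — 2 tracks woven together.
Track A: 8, 16, ?, 64, 128, 256, 512, 1024. Multiplying by 2 each time.
Track B: -3, -3, -3, -3, -3, -3, -3, -3. The constant sequence -3.
So the missing entry in track A is 32.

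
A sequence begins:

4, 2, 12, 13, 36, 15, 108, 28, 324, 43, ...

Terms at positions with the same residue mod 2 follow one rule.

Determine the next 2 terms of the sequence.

Positions 1, 3, 5, … form one subsequence and positions 2, 4, 6, … form another.
Track A: 4, 12, 36, 108, 324. A geometric progression (common ratio 3).
Track B: 2, 13, 15, 28, 43. Each term equals the sum of the previous two.
Term 11 comes from track A (its 6th entry): 972.
Position 12 → track B, term 6 = 71.

972, 71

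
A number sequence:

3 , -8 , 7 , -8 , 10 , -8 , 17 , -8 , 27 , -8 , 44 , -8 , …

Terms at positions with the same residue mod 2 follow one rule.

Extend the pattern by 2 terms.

71, -8

Split by position mod 2 into 2 tracks.
Track A: 3, 7, 10, 17, 27, 44 (each term equals the sum of the previous two).
Track B: -8, -8, -8, -8, -8, -8 (the constant sequence -8).
Position 13 → track A, term 7 = 71.
The 14th slot belongs to track B; its 7th term is -8.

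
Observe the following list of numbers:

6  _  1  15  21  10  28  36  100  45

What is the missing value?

Reading positions in blocks of 3 reveals the pattern AAB — 2 tracks woven together.
Track A: 6, ?, 15, 21, 28, 36, 45 — triangular numbers starting at T_3.
Track B: 1, 10, 100 — multiplying by 10 each time.
Filling track A at index 2 by its rule yields 10.

10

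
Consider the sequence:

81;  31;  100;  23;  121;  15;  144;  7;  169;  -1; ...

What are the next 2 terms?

196, -9

Odd-indexed and even-indexed terms follow separate rules.
Subsequence A: 81, 100, 121, 144, 169 — perfect squares starting at 9².
Subsequence B: 31, 23, 15, 7, -1 — subtracting 8 each time.
Position 11 → subsequence A, term 6 = 196.
Position 12 falls in subsequence B as its term 6, giving -9.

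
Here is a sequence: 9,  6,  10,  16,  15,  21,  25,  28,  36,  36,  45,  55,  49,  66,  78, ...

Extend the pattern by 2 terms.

Reading positions in blocks of 3 reveals the pattern ABB — 2 tracks woven together.
Stream A is 9, 16, 25, 36, 49, which is consecutive squares n² from n = 3.
Stream B is 6, 10, 15, 21, 28, 36, 45, 55, 66, 78, which is triangular numbers starting at T_3.
The 16th slot belongs to stream A; its 6th term is 64.
Position 17 falls in stream B as its term 11, giving 91.

64, 91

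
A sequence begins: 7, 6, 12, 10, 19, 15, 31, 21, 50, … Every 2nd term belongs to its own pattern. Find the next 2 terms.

28, 81

Odd-indexed and even-indexed terms follow separate rules.
Stream A is 7, 12, 19, 31, 50, which is Fibonacci-style (each term is the sum of the two before it).
Stream B is 6, 10, 15, 21, which is triangular numbers n(n+1)/2 for n = 3, 4, ….
Term 10 comes from stream B (its 5th entry): 28.
Position 11 falls in stream A as its term 6, giving 81.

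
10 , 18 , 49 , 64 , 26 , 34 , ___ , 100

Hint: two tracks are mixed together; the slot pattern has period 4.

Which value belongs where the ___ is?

81

Positions follow the repeating pattern AABB; grouping by letter gives 2 tracks.
Track A: 10, 18, 26, 34. Arithmetic with common difference +8.
Track B: 49, 64, ?, 100. Perfect squares starting at 7².
The gap is track B's term 3; the rule gives 81.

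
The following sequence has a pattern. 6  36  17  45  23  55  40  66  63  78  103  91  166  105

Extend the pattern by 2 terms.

Split by position mod 2 into 2 tracks.
Track A is 6, 17, 23, 40, 63, 103, 166, which is Fibonacci-style (each term is the sum of the two before it).
Track B is 36, 45, 55, 66, 78, 91, 105, which is triangular numbers n(n+1)/2 for n = 8, 9, ….
Position 15 falls in track A as its term 8, giving 269.
The 16th slot belongs to track B; its 8th term is 120.

269, 120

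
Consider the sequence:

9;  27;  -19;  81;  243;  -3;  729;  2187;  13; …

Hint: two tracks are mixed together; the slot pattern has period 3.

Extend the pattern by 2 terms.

6561, 19683

Reading positions in blocks of 3 reveals the pattern AAB — 2 tracks woven together.
Stream A is 9, 27, 81, 243, 729, 2187, which is geometric with ratio 3.
Stream B is -19, -3, 13, which is adding 16 each time.
Term 10 comes from stream A (its 7th entry): 6561.
Term 11 comes from stream A (its 8th entry): 19683.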